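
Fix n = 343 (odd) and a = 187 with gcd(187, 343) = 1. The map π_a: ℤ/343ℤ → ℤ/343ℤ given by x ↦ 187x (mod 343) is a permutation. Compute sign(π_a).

-1

Orbit of 132 under x↦187x: [132, 331, 157, 204, 75, 305, 97]… (length divides ord_343(187)).
4 cycles of lengths [294, 42, 6, 1].
Σ(ℓ_i−1) = 343−4 = 339; sign = (−1)^339 = -1.
Via Zolotarev, sign(π_{187}) = (187|343) = -1.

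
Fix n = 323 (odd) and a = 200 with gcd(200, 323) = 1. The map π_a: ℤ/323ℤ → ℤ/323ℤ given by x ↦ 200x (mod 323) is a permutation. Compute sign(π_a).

Trace 305: π^k(305) = [305, 276, 290, 183, 101, 174, 239] for k=0..6.
14 cycles of lengths [36, 36, 36, 36, 36, 36, 36, 36, 18, 4, 4, 4, 4, 1].
14 cycles on 323: each ℓ→(−1)^(ℓ−1), product (−1)^309 = -1.
The Jacobi symbol (200|323) = -1 (Zolotarev) agrees.

-1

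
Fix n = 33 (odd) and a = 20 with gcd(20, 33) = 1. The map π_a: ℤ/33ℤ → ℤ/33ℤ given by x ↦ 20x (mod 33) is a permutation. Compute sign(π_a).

Trace 23: π^k(23) = [23, 31, 26, 25, 5, 1, 20] for k=0..6.
6 cycles of lengths [10, 10, 5, 5, 2, 1].
sign(π) = (−1)^{n − #cycles} = (−1)^{33−6} = (−1)^27 = -1.
Zolotarev: (20|33) = -1, matching the cycle-count sign.

-1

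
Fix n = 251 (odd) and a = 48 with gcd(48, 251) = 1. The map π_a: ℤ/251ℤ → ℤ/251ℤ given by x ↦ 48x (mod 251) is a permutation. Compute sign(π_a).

Trace 180: π^k(180) = [180, 106, 68, 1, 48, 45, 152] for k=0..6.
π_48 has 3 disjoint cycles with lengths [125, 125, 1] on {0,…,250}.
With 3 cycles on 251 points, sign = (−1)^{251−3} = +1.
Check: (48/251) = +1 by Zolotarev.

+1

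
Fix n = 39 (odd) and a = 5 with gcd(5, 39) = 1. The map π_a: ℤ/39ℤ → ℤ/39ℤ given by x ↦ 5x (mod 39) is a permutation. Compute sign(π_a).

Trace 8: π^k(8) = [8, 1, 5, 25] for k=0..3.
Decompose π into cycles: lengths [4, 4, 4, 4, 4, 4, 4, 4, 4, 2, 1] (11 cycles, including the fixed point 0).
Σ(ℓ_i−1) = 39−11 = 28; sign = (−1)^28 = +1.
Via Zolotarev, sign(π_{5}) = (5|39) = +1.

+1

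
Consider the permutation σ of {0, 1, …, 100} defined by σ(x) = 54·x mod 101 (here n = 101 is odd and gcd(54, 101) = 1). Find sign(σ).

+1

Start at x=37: 37 → 79 → 24 → 84 → 92 → 19 → 16 → … (one orbit).
Cycle lengths of π_54 on ℤ/101ℤ: [25, 25, 25, 25, 1]; 5 cycles in total.
Σ(ℓ_i−1) = 101−5 = 96; sign = (−1)^96 = +1.
Check: (54/101) = +1 by Zolotarev.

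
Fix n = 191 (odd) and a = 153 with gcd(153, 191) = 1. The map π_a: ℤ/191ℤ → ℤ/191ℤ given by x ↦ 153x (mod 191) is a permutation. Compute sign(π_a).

Trace 69: π^k(69) = [69, 52, 125, 25, 5, 1, 153] for k=0..6.
Cycle type of π: 19×10 + 1; total 11 cycles.
n − c = 191 − 11 = 180; sign = (−1)^180 = +1.
Check: (153/191) = +1 by Zolotarev.

+1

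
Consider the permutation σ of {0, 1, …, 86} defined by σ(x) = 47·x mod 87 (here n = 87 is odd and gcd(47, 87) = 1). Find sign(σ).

+1

Trace 77: π^k(77) = [77, 52, 8, 28, 11, 82, 26] for k=0..6.
5 cycles of lengths [28, 28, 28, 2, 1].
sign(π) = (−1)^{n − #cycles} = (−1)^{87−5} = (−1)^82 = +1.
Zolotarev: (47|87) = +1, matching the cycle-count sign.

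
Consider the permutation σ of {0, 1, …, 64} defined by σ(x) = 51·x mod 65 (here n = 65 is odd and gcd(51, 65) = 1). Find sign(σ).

+1

Trace 51: π^k(51) = [51, 1] for k=0..1.
π_51 has 35 disjoint cycles with lengths [2, 2, 2, 2, 2, 2, 2, 2, 2, 2, 2, 2, 2, 2, 2, 2, 2, 2, 2, 2, 2, 2, 2, 2, 2, 2, 2, 2, 2, 2, 1, 1, 1, 1, 1] on {0,…,64}.
With 35 cycles on 65 points, sign = (−1)^{65−35} = +1.
The Jacobi symbol (51|65) = +1 (Zolotarev) agrees.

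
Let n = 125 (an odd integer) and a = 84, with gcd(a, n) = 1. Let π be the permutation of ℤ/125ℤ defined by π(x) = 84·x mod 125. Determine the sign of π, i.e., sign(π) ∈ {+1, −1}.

+1

Trace 39: π^k(39) = [39, 26, 59, 81, 54, 36, 24] for k=0..6.
π_84 has 7 disjoint cycles with lengths [50, 50, 10, 10, 2, 2, 1] on {0,…,124}.
sign(π) = (−1)^{n − #cycles} = (−1)^{125−7} = (−1)^118 = +1.
Via Zolotarev, sign(π_{84}) = (84|125) = +1.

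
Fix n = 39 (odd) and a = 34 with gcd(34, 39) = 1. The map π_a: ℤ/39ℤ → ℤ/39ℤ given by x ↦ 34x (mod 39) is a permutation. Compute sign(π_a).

-1

Orbit of 25 under x↦34x: [25, 31, 1, 34]… (length divides ord_39(34)).
The orbit structure of x ↦ 34x mod 39: 12 orbits of sizes [4, 4, 4, 4, 4, 4, 4, 4, 4, 1, 1, 1].
n − c = 39 − 12 = 27; sign = (−1)^27 = -1.
Zolotarev: (34|39) = -1, matching the cycle-count sign.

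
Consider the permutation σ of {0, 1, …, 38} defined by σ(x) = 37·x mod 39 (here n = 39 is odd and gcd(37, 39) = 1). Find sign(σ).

Trace 7: π^k(7) = [7, 25, 28, 22, 34, 10, 19] for k=0..6.
The orbit structure of x ↦ 37x mod 39: 6 orbits of sizes [12, 12, 12, 1, 1, 1].
6 cycles on 39: each ℓ→(−1)^(ℓ−1), product (−1)^33 = -1.
Via Zolotarev, sign(π_{37}) = (37|39) = -1.

-1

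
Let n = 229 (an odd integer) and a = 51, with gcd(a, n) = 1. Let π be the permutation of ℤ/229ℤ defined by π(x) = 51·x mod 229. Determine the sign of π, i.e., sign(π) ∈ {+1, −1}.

+1

Orbit of 144 under x↦51x: [144, 16, 129, 167, 44, 183, 173]… (length divides ord_229(51)).
Cycle lengths of π_51 on ℤ/229ℤ: [57, 57, 57, 57, 1]; 5 cycles in total.
Σ(ℓ_i−1) = 229−5 = 224; sign = (−1)^224 = +1.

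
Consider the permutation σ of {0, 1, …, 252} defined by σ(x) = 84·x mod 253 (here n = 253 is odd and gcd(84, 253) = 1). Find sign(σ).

Start at x=40: 40 → 71 → 145 → 36 → 241 → 4 → 83 → … (one orbit).
The orbit structure of x ↦ 84x mod 253: 5 orbits of sizes [110, 110, 22, 10, 1].
Σ(ℓ_i−1) = 253−5 = 248; sign = (−1)^248 = +1.
Zolotarev: (84|253) = +1, matching the cycle-count sign.

+1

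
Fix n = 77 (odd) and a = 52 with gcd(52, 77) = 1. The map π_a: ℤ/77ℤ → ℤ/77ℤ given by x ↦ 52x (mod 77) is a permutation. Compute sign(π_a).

Start at x=25: 25 → 68 → 71 → 73 → 23 → 41 → 53 → … (one orbit).
Cycle type of π: 30×2 + 10 + 6 + 1; total 5 cycles.
n − c = 77 − 5 = 72; sign = (−1)^72 = +1.

+1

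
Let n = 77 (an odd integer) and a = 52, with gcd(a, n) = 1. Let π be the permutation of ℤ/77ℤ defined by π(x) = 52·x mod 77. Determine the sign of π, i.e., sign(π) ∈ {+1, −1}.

+1

Start at x=4: 4 → 54 → 36 → 24 → 16 → 62 → 67 → … (one orbit).
The orbit structure of x ↦ 52x mod 77: 5 orbits of sizes [30, 30, 10, 6, 1].
Σ(ℓ_i−1) = 77−5 = 72; sign = (−1)^72 = +1.
The Jacobi symbol (52|77) = +1 (Zolotarev) agrees.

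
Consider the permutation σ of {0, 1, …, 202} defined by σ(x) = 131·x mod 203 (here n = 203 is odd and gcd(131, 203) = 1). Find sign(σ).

Trace 159: π^k(159) = [159, 123, 76, 9, 164, 169, 12] for k=0..6.
Cycle type of π: 84×2 + 28 + 6 + 1; total 5 cycles.
Σ(ℓ_i−1) = 203−5 = 198; sign = (−1)^198 = +1.

+1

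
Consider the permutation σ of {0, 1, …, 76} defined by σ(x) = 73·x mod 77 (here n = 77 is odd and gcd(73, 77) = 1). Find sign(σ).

Start at x=54: 54 → 15 → 17 → 9 → 41 → 67 → 40 → … (one orbit).
Cycle type of π: 30×2 + 10 + 6 + 1; total 5 cycles.
sign(π) = (−1)^{n − #cycles} = (−1)^{77−5} = (−1)^72 = +1.

+1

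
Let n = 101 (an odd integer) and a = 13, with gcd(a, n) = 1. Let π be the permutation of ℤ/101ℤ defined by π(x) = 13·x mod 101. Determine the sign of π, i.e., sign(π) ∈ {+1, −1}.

Trace 56: π^k(56) = [56, 21, 71, 14, 81, 43, 54] for k=0..6.
Cycle lengths of π_13 on ℤ/101ℤ: [50, 50, 1]; 3 cycles in total.
n − c = 101 − 3 = 98; sign = (−1)^98 = +1.
Check: (13/101) = +1 by Zolotarev.

+1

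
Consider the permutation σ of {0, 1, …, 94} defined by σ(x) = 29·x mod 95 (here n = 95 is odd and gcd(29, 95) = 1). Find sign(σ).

Orbit of 26 under x↦29x: [26, 89, 16, 84, 61, 59, 1]… (length divides ord_95(29)).
π_29 has 8 disjoint cycles with lengths [18, 18, 18, 18, 18, 2, 2, 1] on {0,…,94}.
8 cycles on 95: each ℓ→(−1)^(ℓ−1), product (−1)^87 = -1.

-1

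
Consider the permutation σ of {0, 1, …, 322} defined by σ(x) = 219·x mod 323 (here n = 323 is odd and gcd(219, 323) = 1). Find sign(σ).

-1

Trace 251: π^k(251) = [251, 59, 1, 219, 157, 145, 101] for k=0..6.
The orbit structure of x ↦ 219x mod 323: 8 orbits of sizes [72, 72, 72, 72, 18, 8, 8, 1].
sign(π) = (−1)^{n − #cycles} = (−1)^{323−8} = (−1)^315 = -1.
Via Zolotarev, sign(π_{219}) = (219|323) = -1.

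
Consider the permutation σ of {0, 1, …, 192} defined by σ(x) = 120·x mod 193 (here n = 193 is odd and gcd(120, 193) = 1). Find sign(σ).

Orbit of 130 under x↦120x: [130, 160, 93, 159, 166, 41, 95]… (length divides ord_193(120)).
π_120 has 2 disjoint cycles with lengths [192, 1] on {0,…,192}.
sign(π) = (−1)^{n − #cycles} = (−1)^{193−2} = (−1)^191 = -1.
Zolotarev: (120|193) = -1, matching the cycle-count sign.

-1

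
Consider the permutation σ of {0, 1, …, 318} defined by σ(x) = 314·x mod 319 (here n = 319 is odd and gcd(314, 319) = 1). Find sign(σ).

-1

Trace 219: π^k(219) = [219, 181, 52, 59, 24, 199, 281] for k=0..6.
Decompose π into cycles: lengths [70, 70, 70, 70, 10, 7, 7, 7, 7, 1] (10 cycles, including the fixed point 0).
sign(π) = (−1)^{n − #cycles} = (−1)^{319−10} = (−1)^309 = -1.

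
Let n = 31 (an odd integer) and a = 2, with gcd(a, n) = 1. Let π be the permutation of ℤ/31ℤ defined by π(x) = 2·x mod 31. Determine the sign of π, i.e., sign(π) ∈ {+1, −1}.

Trace 8: π^k(8) = [8, 16, 1, 2, 4] for k=0..4.
Cycle type of π: 5×6 + 1; total 7 cycles.
Σ(ℓ_i−1) = 31−7 = 24; sign = (−1)^24 = +1.
Check: (2/31) = +1 by Zolotarev.

+1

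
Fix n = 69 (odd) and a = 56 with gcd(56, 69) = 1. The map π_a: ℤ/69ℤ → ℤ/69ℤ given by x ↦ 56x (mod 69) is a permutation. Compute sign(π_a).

+1

Orbit of 56 under x↦56x: [56, 31, 11, 64, 65, 52, 14]… (length divides ord_69(56)).
The orbit structure of x ↦ 56x mod 69: 5 orbits of sizes [22, 22, 22, 2, 1].
With 5 cycles on 69 points, sign = (−1)^{69−5} = +1.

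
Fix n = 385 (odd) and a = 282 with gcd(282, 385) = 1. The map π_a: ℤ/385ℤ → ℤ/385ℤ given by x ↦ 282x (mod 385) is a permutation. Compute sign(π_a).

Start at x=71: 71 → 2 → 179 → 43 → 191 → 347 → 64 → … (one orbit).
π_282 has 15 disjoint cycles with lengths [60, 60, 60, 60, 30, 30, 20, 20, 12, 12, 10, 4, 3, 3, 1] on {0,…,384}.
sign(π) = (−1)^{n − #cycles} = (−1)^{385−15} = (−1)^370 = +1.
Check: (282/385) = +1 by Zolotarev.

+1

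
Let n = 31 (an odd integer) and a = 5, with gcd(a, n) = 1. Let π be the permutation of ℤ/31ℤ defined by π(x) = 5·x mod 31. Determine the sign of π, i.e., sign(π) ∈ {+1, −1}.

+1

Orbit of 1 under x↦5x: [1, 5, 25]… (length divides ord_31(5)).
Cycle type of π: 3×10 + 1; total 11 cycles.
n − c = 31 − 11 = 20; sign = (−1)^20 = +1.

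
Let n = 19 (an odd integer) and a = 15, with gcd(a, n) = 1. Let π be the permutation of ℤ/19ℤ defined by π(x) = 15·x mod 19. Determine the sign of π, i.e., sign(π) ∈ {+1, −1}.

Start at x=18: 18 → 4 → 3 → 7 → 10 → 17 → 8 → … (one orbit).
Cycle type of π: 18 + 1; total 2 cycles.
Σ(ℓ_i−1) = 19−2 = 17; sign = (−1)^17 = -1.

-1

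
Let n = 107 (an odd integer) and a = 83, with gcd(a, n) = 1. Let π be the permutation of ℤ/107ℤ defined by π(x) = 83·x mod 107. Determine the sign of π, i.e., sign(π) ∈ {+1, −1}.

+1

Orbit of 76 under x↦83x: [76, 102, 13, 9, 105, 48, 25]… (length divides ord_107(83)).
π_83 has 3 disjoint cycles with lengths [53, 53, 1] on {0,…,106}.
Σ(ℓ_i−1) = 107−3 = 104; sign = (−1)^104 = +1.
Zolotarev: (83|107) = +1, matching the cycle-count sign.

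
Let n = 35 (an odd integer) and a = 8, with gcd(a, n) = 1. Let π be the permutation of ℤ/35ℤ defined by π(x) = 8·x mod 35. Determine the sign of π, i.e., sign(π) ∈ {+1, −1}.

-1

Trace 22: π^k(22) = [22, 1, 8, 29] for k=0..3.
π_8 has 14 disjoint cycles with lengths [4, 4, 4, 4, 4, 4, 4, 1, 1, 1, 1, 1, 1, 1] on {0,…,34}.
35 − 14 = 21 transpositions; sign(π) = (−1)^21 = -1.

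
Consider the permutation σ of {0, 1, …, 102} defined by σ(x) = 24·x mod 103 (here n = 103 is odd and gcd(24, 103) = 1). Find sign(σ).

Orbit of 61 under x↦24x: [61, 22, 13, 3, 72, 80, 66]… (length divides ord_103(24)).
4 cycles of lengths [34, 34, 34, 1].
Σ(ℓ_i−1) = 103−4 = 99; sign = (−1)^99 = -1.

-1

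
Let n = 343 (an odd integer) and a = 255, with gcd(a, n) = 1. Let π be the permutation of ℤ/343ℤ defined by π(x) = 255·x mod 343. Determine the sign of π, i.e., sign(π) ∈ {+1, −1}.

-1

Start at x=113: 113 → 3 → 79 → 251 → 207 → 306 → 169 → … (one orbit).
4 cycles of lengths [294, 42, 6, 1].
With 4 cycles on 343 points, sign = (−1)^{343−4} = -1.
(255|343)_J = -1 (Zolotarev's lemma cross-check).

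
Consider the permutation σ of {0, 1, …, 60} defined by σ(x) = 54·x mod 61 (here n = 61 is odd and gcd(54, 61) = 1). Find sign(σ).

-1

Orbit of 46 under x↦54x: [46, 44, 58, 21, 36, 53, 56]… (length divides ord_61(54)).
Cycle lengths of π_54 on ℤ/61ℤ: [60, 1]; 2 cycles in total.
n − c = 61 − 2 = 59; sign = (−1)^59 = -1.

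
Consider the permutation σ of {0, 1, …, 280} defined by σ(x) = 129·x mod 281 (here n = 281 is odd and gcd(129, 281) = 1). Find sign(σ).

-1

Start at x=135: 135 → 274 → 221 → 128 → 214 → 68 → 61 → … (one orbit).
Cycle lengths of π_129 on ℤ/281ℤ: [40, 40, 40, 40, 40, 40, 40, 1]; 8 cycles in total.
8 cycles on 281: each ℓ→(−1)^(ℓ−1), product (−1)^273 = -1.
Check: (129/281) = -1 by Zolotarev.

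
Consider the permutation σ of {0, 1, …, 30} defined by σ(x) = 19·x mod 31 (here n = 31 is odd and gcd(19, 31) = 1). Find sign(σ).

Orbit of 20 under x↦19x: [20, 8, 28, 5, 2, 7, 9]… (length divides ord_31(19)).
The orbit structure of x ↦ 19x mod 31: 3 orbits of sizes [15, 15, 1].
sign(π) = (−1)^{n − #cycles} = (−1)^{31−3} = (−1)^28 = +1.
Zolotarev: (19|31) = +1, matching the cycle-count sign.

+1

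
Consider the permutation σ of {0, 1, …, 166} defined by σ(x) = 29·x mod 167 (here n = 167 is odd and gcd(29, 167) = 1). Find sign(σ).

+1

Orbit of 63 under x↦29x: [63, 157, 44, 107, 97, 141, 81]… (length divides ord_167(29)).
π_29 has 3 disjoint cycles with lengths [83, 83, 1] on {0,…,166}.
sign(π) = (−1)^{n − #cycles} = (−1)^{167−3} = (−1)^164 = +1.
Via Zolotarev, sign(π_{29}) = (29|167) = +1.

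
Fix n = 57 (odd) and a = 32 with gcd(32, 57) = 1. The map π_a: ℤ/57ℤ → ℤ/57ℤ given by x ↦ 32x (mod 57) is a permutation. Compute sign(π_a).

Start at x=32: 32 → 55 → 50 → 4 → 14 → 49 → 29 → … (one orbit).
5 cycles of lengths [18, 18, 18, 2, 1].
With 5 cycles on 57 points, sign = (−1)^{57−5} = +1.
Via Zolotarev, sign(π_{32}) = (32|57) = +1.

+1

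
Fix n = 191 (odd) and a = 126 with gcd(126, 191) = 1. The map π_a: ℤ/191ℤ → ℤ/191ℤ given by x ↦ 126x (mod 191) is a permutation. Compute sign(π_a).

Orbit of 116 under x↦126x: [116, 100, 185, 8, 53, 184, 73]… (length divides ord_191(126)).
Cycle type of π: 190 + 1; total 2 cycles.
With 2 cycles on 191 points, sign = (−1)^{191−2} = -1.
(126|191)_J = -1 (Zolotarev's lemma cross-check).

-1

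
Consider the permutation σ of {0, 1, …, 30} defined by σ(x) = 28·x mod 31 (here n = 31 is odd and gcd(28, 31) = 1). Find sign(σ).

+1

Trace 14: π^k(14) = [14, 20, 2, 25, 18, 8, 7] for k=0..6.
3 cycles of lengths [15, 15, 1].
Σ(ℓ_i−1) = 31−3 = 28; sign = (−1)^28 = +1.
The Jacobi symbol (28|31) = +1 (Zolotarev) agrees.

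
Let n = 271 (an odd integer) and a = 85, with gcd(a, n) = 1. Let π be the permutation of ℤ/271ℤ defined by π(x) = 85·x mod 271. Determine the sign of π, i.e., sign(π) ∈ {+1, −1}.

Orbit of 99 under x↦85x: [99, 14, 106, 67, 4, 69, 174]… (length divides ord_271(85)).
π_85 has 3 disjoint cycles with lengths [135, 135, 1] on {0,…,270}.
3 cycles on 271: each ℓ→(−1)^(ℓ−1), product (−1)^268 = +1.

+1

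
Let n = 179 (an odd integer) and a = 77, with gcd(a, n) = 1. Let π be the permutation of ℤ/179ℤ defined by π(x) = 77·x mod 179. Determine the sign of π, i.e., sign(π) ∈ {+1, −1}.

Trace 135: π^k(135) = [135, 13, 106, 107, 5, 27, 110] for k=0..6.
Cycle type of π: 89×2 + 1; total 3 cycles.
n − c = 179 − 3 = 176; sign = (−1)^176 = +1.

+1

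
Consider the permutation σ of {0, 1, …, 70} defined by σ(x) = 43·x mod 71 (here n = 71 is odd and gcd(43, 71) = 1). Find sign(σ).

Orbit of 57 under x↦43x: [57, 37, 29, 40, 16, 49, 48]… (length divides ord_71(43)).
The orbit structure of x ↦ 43x mod 71: 3 orbits of sizes [35, 35, 1].
3 cycles on 71: each ℓ→(−1)^(ℓ−1), product (−1)^68 = +1.

+1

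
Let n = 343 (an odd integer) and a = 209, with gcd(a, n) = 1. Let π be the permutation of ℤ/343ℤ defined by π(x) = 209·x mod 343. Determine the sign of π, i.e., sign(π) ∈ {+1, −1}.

-1

Trace 90: π^k(90) = [90, 288, 167, 260, 146, 330, 27] for k=0..6.
Cycle lengths of π_209 on ℤ/343ℤ: [98, 98, 98, 14, 14, 14, 2, 2, 2, 1]; 10 cycles in total.
sign(π) = (−1)^{n − #cycles} = (−1)^{343−10} = (−1)^333 = -1.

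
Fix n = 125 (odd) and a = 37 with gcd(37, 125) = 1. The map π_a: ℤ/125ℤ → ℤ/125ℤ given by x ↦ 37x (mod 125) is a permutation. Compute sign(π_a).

-1

Trace 61: π^k(61) = [61, 7, 9, 83, 71, 2, 74] for k=0..6.
Cycle lengths of π_37 on ℤ/125ℤ: [100, 20, 4, 1]; 4 cycles in total.
sign(π) = (−1)^{n − #cycles} = (−1)^{125−4} = (−1)^121 = -1.
Via Zolotarev, sign(π_{37}) = (37|125) = -1.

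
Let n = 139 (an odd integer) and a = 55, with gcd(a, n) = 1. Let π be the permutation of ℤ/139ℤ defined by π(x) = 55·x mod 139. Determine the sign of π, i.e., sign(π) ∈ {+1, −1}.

Trace 64: π^k(64) = [64, 45, 112, 44, 57, 77, 65] for k=0..6.
Cycle lengths of π_55 on ℤ/139ℤ: [23, 23, 23, 23, 23, 23, 1]; 7 cycles in total.
Σ(ℓ_i−1) = 139−7 = 132; sign = (−1)^132 = +1.

+1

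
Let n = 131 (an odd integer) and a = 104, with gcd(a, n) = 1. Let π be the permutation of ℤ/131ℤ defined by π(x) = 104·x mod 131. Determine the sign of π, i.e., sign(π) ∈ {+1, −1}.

-1

Start at x=22: 22 → 61 → 56 → 60 → 83 → 117 → 116 → … (one orbit).
2 cycles of lengths [130, 1].
Σ(ℓ_i−1) = 131−2 = 129; sign = (−1)^129 = -1.
Zolotarev: (104|131) = -1, matching the cycle-count sign.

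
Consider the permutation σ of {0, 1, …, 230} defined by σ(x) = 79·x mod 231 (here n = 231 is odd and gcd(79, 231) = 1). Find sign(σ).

-1

Trace 148: π^k(148) = [148, 142, 130, 106, 58, 193, 1] for k=0..6.
Decompose π into cycles: lengths [30, 30, 30, 30, 30, 30, 10, 10, 10, 3, 3, 3, 3, 3, 3, 1, 1, 1] (18 cycles, including the fixed point 0).
With 18 cycles on 231 points, sign = (−1)^{231−18} = -1.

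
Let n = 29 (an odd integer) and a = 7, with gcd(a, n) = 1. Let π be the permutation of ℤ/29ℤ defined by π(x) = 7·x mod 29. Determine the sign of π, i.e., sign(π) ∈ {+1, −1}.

Start at x=7: 7 → 20 → 24 → 23 → 16 → 25 → 1 → 7 (one orbit).
The orbit structure of x ↦ 7x mod 29: 5 orbits of sizes [7, 7, 7, 7, 1].
n − c = 29 − 5 = 24; sign = (−1)^24 = +1.

+1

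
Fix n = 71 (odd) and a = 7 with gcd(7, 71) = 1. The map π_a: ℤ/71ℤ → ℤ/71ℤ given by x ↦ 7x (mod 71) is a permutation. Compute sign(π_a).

Start at x=66: 66 → 36 → 39 → 60 → 65 → 29 → 61 → … (one orbit).
Decompose π into cycles: lengths [70, 1] (2 cycles, including the fixed point 0).
With 2 cycles on 71 points, sign = (−1)^{71−2} = -1.
(7|71)_J = -1 (Zolotarev's lemma cross-check).

-1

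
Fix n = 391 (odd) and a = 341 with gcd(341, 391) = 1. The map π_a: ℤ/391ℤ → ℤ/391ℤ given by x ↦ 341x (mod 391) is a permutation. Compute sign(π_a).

Start at x=18: 18 → 273 → 35 → 205 → 307 → 290 → 358 → … (one orbit).
Cycle type of π: 22×17 + 1×17; total 34 cycles.
n − c = 391 − 34 = 357; sign = (−1)^357 = -1.
Via Zolotarev, sign(π_{341}) = (341|391) = -1.

-1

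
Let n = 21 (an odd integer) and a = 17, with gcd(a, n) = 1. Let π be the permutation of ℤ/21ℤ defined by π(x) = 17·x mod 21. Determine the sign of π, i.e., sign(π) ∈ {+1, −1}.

+1

Trace 1: π^k(1) = [1, 17, 16, 20, 4, 5] for k=0..5.
π_17 has 5 disjoint cycles with lengths [6, 6, 6, 2, 1] on {0,…,20}.
n − c = 21 − 5 = 16; sign = (−1)^16 = +1.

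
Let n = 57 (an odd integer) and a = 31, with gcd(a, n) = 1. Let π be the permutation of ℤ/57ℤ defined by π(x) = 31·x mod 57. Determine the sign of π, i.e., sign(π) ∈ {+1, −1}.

Start at x=49: 49 → 37 → 7 → 46 → 1 → 31 → 49 (one orbit).
The orbit structure of x ↦ 31x mod 57: 12 orbits of sizes [6, 6, 6, 6, 6, 6, 6, 6, 6, 1, 1, 1].
sign(π) = (−1)^{n − #cycles} = (−1)^{57−12} = (−1)^45 = -1.

-1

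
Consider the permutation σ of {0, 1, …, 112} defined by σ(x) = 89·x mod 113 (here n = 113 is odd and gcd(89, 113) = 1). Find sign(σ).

Orbit of 35 under x↦89x: [35, 64, 46, 26, 54, 60, 29]… (length divides ord_113(89)).
The orbit structure of x ↦ 89x mod 113: 2 orbits of sizes [112, 1].
sign(π) = (−1)^{n − #cycles} = (−1)^{113−2} = (−1)^111 = -1.
The Jacobi symbol (89|113) = -1 (Zolotarev) agrees.

-1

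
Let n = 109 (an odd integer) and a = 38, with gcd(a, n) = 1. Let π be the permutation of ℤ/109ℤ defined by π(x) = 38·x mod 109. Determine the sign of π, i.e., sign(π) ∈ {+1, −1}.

+1

Start at x=16: 16 → 63 → 105 → 66 → 1 → 38 → 27 → … (one orbit).
13 cycles of lengths [9, 9, 9, 9, 9, 9, 9, 9, 9, 9, 9, 9, 1].
With 13 cycles on 109 points, sign = (−1)^{109−13} = +1.
(38|109)_J = +1 (Zolotarev's lemma cross-check).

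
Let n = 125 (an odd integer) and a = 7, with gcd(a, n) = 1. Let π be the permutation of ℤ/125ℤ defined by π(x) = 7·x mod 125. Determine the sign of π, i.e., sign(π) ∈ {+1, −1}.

Orbit of 32 under x↦7x: [32, 99, 68, 101, 82, 74, 18]… (length divides ord_125(7)).
Cycle type of π: 20×5 + 4×6 + 1; total 12 cycles.
125 − 12 = 113 transpositions; sign(π) = (−1)^113 = -1.

-1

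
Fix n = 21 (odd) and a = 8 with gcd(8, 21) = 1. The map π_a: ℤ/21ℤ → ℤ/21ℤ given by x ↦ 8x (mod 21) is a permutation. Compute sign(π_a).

-1

Start at x=8: 8 → 1 → 8 (one orbit).
Cycle type of π: 2×7 + 1×7; total 14 cycles.
Σ(ℓ_i−1) = 21−14 = 7; sign = (−1)^7 = -1.
(8|21)_J = -1 (Zolotarev's lemma cross-check).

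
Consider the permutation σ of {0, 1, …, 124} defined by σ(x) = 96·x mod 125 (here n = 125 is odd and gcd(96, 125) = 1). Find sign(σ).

+1

Start at x=91: 91 → 111 → 31 → 101 → 71 → 66 → 86 → … (one orbit).
π_96 has 13 disjoint cycles with lengths [25, 25, 25, 25, 5, 5, 5, 5, 1, 1, 1, 1, 1] on {0,…,124}.
sign(π) = (−1)^{n − #cycles} = (−1)^{125−13} = (−1)^112 = +1.
The Jacobi symbol (96|125) = +1 (Zolotarev) agrees.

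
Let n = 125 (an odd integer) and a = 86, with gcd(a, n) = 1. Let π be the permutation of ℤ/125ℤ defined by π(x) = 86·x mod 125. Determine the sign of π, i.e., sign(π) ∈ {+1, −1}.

+1

Start at x=66: 66 → 51 → 11 → 71 → 106 → 116 → 101 → … (one orbit).
The orbit structure of x ↦ 86x mod 125: 13 orbits of sizes [25, 25, 25, 25, 5, 5, 5, 5, 1, 1, 1, 1, 1].
125 − 13 = 112 transpositions; sign(π) = (−1)^112 = +1.
(86|125)_J = +1 (Zolotarev's lemma cross-check).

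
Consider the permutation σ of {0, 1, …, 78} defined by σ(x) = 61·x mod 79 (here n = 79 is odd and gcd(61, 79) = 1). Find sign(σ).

-1

Start at x=61: 61 → 8 → 14 → 64 → 33 → 38 → 27 → … (one orbit).
Cycle lengths of π_61 on ℤ/79ℤ: [26, 26, 26, 1]; 4 cycles in total.
n − c = 79 − 4 = 75; sign = (−1)^75 = -1.
Check: (61/79) = -1 by Zolotarev.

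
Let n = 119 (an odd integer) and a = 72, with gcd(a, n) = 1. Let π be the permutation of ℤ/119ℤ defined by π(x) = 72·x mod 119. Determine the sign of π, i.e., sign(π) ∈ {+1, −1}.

Orbit of 1 under x↦72x: [1, 72, 67, 64, 86, 4, 50]… (length divides ord_119(72)).
Decompose π into cycles: lengths [12, 12, 12, 12, 12, 12, 12, 12, 4, 4, 4, 4, 3, 3, 1] (15 cycles, including the fixed point 0).
With 15 cycles on 119 points, sign = (−1)^{119−15} = +1.
Check: (72/119) = +1 by Zolotarev.

+1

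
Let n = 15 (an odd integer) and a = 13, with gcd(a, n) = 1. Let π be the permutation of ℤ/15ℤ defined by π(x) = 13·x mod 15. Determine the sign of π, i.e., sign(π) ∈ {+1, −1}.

-1

Start at x=13: 13 → 4 → 7 → 1 → 13 (one orbit).
π_13 has 6 disjoint cycles with lengths [4, 4, 4, 1, 1, 1] on {0,…,14}.
Σ(ℓ_i−1) = 15−6 = 9; sign = (−1)^9 = -1.
Via Zolotarev, sign(π_{13}) = (13|15) = -1.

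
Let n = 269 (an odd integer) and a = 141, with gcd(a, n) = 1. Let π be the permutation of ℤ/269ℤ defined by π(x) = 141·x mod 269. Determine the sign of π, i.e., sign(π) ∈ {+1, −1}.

-1

Trace 26: π^k(26) = [26, 169, 157, 79, 110, 177, 209] for k=0..6.
π_141 has 2 disjoint cycles with lengths [268, 1] on {0,…,268}.
2 cycles on 269: each ℓ→(−1)^(ℓ−1), product (−1)^267 = -1.
Zolotarev: (141|269) = -1, matching the cycle-count sign.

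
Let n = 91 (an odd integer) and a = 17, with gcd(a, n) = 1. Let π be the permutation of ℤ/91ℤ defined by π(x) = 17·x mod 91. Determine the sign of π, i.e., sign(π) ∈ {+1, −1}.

Orbit of 16 under x↦17x: [16, 90, 74, 75, 1, 17]… (length divides ord_91(17)).
π_17 has 16 disjoint cycles with lengths [6, 6, 6, 6, 6, 6, 6, 6, 6, 6, 6, 6, 6, 6, 6, 1] on {0,…,90}.
n − c = 91 − 16 = 75; sign = (−1)^75 = -1.
Via Zolotarev, sign(π_{17}) = (17|91) = -1.

-1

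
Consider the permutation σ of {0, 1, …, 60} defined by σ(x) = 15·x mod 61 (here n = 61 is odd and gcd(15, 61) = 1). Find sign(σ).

+1

Orbit of 42 under x↦15x: [42, 20, 56, 47, 34, 22, 25]… (length divides ord_61(15)).
Cycle lengths of π_15 on ℤ/61ℤ: [15, 15, 15, 15, 1]; 5 cycles in total.
n − c = 61 − 5 = 56; sign = (−1)^56 = +1.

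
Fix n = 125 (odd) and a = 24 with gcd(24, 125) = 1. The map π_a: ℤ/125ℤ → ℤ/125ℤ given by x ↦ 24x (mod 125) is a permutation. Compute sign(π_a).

Trace 124: π^k(124) = [124, 101, 49, 51, 99, 1, 24] for k=0..6.
The orbit structure of x ↦ 24x mod 125: 23 orbits of sizes [10, 10, 10, 10, 10, 10, 10, 10, 10, 10, 2, 2, 2, 2, 2, 2, 2, 2, 2, 2, 2, 2, 1].
With 23 cycles on 125 points, sign = (−1)^{125−23} = +1.
Zolotarev: (24|125) = +1, matching the cycle-count sign.

+1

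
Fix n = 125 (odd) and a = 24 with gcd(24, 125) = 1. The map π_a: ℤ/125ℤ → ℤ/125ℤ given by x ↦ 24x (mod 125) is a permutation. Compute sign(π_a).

Orbit of 51 under x↦24x: [51, 99, 1, 24, 76, 74, 26]… (length divides ord_125(24)).
Cycle type of π: 10×10 + 2×12 + 1; total 23 cycles.
sign(π) = (−1)^{n − #cycles} = (−1)^{125−23} = (−1)^102 = +1.
Check: (24/125) = +1 by Zolotarev.

+1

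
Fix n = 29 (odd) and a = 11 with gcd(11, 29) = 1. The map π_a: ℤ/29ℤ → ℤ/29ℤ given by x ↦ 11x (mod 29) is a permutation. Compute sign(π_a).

Start at x=27: 27 → 7 → 19 → 6 → 8 → 1 → 11 → … (one orbit).
π_11 has 2 disjoint cycles with lengths [28, 1] on {0,…,28}.
With 2 cycles on 29 points, sign = (−1)^{29−2} = -1.
Check: (11/29) = -1 by Zolotarev.

-1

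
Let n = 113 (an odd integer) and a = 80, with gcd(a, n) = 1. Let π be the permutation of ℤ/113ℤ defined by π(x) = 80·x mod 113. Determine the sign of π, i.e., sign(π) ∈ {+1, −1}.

-1

Start at x=35: 35 → 88 → 34 → 8 → 75 → 11 → 89 → … (one orbit).
2 cycles of lengths [112, 1].
sign(π) = (−1)^{n − #cycles} = (−1)^{113−2} = (−1)^111 = -1.
Via Zolotarev, sign(π_{80}) = (80|113) = -1.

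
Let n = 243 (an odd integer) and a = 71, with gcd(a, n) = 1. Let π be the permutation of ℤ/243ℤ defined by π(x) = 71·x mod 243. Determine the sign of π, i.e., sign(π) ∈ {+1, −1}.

-1

Start at x=8: 8 → 82 → 233 → 19 → 134 → 37 → 197 → … (one orbit).
Decompose π into cycles: lengths [54, 54, 54, 18, 18, 18, 6, 6, 6, 2, 2, 2, 2, 1] (14 cycles, including the fixed point 0).
n − c = 243 − 14 = 229; sign = (−1)^229 = -1.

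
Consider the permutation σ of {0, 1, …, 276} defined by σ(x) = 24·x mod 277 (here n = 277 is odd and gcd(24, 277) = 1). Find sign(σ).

Orbit of 122 under x↦24x: [122, 158, 191, 152, 47, 20, 203]… (length divides ord_277(24)).
The orbit structure of x ↦ 24x mod 277: 2 orbits of sizes [276, 1].
sign(π) = (−1)^{n − #cycles} = (−1)^{277−2} = (−1)^275 = -1.
The Jacobi symbol (24|277) = -1 (Zolotarev) agrees.

-1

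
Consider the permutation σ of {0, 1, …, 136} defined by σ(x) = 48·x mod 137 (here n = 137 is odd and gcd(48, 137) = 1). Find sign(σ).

Trace 62: π^k(62) = [62, 99, 94, 128, 116, 88, 114] for k=0..6.
Cycle lengths of π_48 on ℤ/137ℤ: [136, 1]; 2 cycles in total.
2 cycles on 137: each ℓ→(−1)^(ℓ−1), product (−1)^135 = -1.

-1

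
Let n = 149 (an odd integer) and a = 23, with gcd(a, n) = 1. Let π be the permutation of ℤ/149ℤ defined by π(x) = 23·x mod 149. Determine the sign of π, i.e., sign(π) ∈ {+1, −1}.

Trace 96: π^k(96) = [96, 122, 124, 21, 36, 83, 121] for k=0..6.
Decompose π into cycles: lengths [148, 1] (2 cycles, including the fixed point 0).
n − c = 149 − 2 = 147; sign = (−1)^147 = -1.

-1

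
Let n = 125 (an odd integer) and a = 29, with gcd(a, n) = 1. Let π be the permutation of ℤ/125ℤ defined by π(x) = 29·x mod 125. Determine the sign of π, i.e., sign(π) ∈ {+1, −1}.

+1

Orbit of 66 under x↦29x: [66, 39, 6, 49, 46, 84, 61]… (length divides ord_125(29)).
π_29 has 7 disjoint cycles with lengths [50, 50, 10, 10, 2, 2, 1] on {0,…,124}.
sign(π) = (−1)^{n − #cycles} = (−1)^{125−7} = (−1)^118 = +1.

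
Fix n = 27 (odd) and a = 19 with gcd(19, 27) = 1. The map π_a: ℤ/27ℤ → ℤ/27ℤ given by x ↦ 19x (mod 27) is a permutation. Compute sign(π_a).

+1

Start at x=10: 10 → 1 → 19 → 10 (one orbit).
Cycle lengths of π_19 on ℤ/27ℤ: [3, 3, 3, 3, 3, 3, 1, 1, 1, 1, 1, 1, 1, 1, 1]; 15 cycles in total.
27 − 15 = 12 transpositions; sign(π) = (−1)^12 = +1.
Via Zolotarev, sign(π_{19}) = (19|27) = +1.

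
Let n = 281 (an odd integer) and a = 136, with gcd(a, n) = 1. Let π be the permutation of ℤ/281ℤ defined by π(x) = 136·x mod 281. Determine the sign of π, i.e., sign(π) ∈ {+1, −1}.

+1

Start at x=211: 211 → 34 → 128 → 267 → 63 → 138 → 222 → … (one orbit).
The orbit structure of x ↦ 136x mod 281: 3 orbits of sizes [140, 140, 1].
n − c = 281 − 3 = 278; sign = (−1)^278 = +1.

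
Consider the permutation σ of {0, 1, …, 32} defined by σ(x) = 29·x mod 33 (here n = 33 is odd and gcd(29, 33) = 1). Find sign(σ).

Start at x=4: 4 → 17 → 31 → 8 → 1 → 29 → 16 → … (one orbit).
5 cycles of lengths [10, 10, 10, 2, 1].
n − c = 33 − 5 = 28; sign = (−1)^28 = +1.

+1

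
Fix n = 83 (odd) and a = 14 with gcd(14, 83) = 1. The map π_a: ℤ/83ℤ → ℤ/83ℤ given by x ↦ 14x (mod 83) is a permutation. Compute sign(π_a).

-1

Orbit of 48 under x↦14x: [48, 8, 29, 74, 40, 62, 38]… (length divides ord_83(14)).
Decompose π into cycles: lengths [82, 1] (2 cycles, including the fixed point 0).
sign(π) = (−1)^{n − #cycles} = (−1)^{83−2} = (−1)^81 = -1.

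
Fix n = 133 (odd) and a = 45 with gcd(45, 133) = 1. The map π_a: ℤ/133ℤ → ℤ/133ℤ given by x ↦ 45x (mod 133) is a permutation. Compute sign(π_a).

Orbit of 68 under x↦45x: [68, 1, 45, 30, 20, 102]… (length divides ord_133(45)).
26 cycles of lengths [6, 6, 6, 6, 6, 6, 6, 6, 6, 6, 6, 6, 6, 6, 6, 6, 6, 6, 6, 3, 3, 3, 3, 3, 3, 1].
26 cycles on 133: each ℓ→(−1)^(ℓ−1), product (−1)^107 = -1.
Via Zolotarev, sign(π_{45}) = (45|133) = -1.

-1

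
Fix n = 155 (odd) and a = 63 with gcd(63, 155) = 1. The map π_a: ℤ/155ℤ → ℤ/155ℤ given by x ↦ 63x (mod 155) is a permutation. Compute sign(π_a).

Start at x=94: 94 → 32 → 1 → 63 → 94 (one orbit).
Cycle type of π: 4×31 + 1×31; total 62 cycles.
sign(π) = (−1)^{n − #cycles} = (−1)^{155−62} = (−1)^93 = -1.
The Jacobi symbol (63|155) = -1 (Zolotarev) agrees.

-1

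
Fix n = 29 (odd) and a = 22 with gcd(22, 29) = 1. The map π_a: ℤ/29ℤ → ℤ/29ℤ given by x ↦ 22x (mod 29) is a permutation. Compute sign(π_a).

Start at x=5: 5 → 23 → 13 → 25 → 28 → 7 → 9 → … (one orbit).
π_22 has 3 disjoint cycles with lengths [14, 14, 1] on {0,…,28}.
n − c = 29 − 3 = 26; sign = (−1)^26 = +1.
Check: (22/29) = +1 by Zolotarev.

+1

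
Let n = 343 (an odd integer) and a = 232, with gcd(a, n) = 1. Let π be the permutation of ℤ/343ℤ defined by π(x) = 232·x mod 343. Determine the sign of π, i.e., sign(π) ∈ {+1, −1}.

Orbit of 239 under x↦232x: [239, 225, 64, 99, 330, 71, 8]… (length divides ord_343(232)).
The orbit structure of x ↦ 232x mod 343: 19 orbits of sizes [49, 49, 49, 49, 49, 49, 7, 7, 7, 7, 7, 7, 1, 1, 1, 1, 1, 1, 1].
343 − 19 = 324 transpositions; sign(π) = (−1)^324 = +1.

+1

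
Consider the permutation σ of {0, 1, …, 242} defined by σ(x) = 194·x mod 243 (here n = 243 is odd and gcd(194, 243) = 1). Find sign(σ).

-1

Start at x=40: 40 → 227 → 55 → 221 → 106 → 152 → 85 → … (one orbit).
The orbit structure of x ↦ 194x mod 243: 6 orbits of sizes [162, 54, 18, 6, 2, 1].
Σ(ℓ_i−1) = 243−6 = 237; sign = (−1)^237 = -1.
Check: (194/243) = -1 by Zolotarev.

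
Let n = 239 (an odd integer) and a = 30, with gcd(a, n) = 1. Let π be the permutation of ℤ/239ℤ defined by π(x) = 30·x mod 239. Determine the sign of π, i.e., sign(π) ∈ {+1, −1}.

Trace 183: π^k(183) = [183, 232, 29, 153, 49, 36, 124] for k=0..6.
Decompose π into cycles: lengths [119, 119, 1] (3 cycles, including the fixed point 0).
sign(π) = (−1)^{n − #cycles} = (−1)^{239−3} = (−1)^236 = +1.
Via Zolotarev, sign(π_{30}) = (30|239) = +1.

+1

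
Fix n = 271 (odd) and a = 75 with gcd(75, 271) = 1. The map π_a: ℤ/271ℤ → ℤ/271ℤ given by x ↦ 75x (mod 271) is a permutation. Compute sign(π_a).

Trace 266: π^k(266) = [266, 167, 59, 89, 171, 88, 96] for k=0..6.
2 cycles of lengths [270, 1].
271 − 2 = 269 transpositions; sign(π) = (−1)^269 = -1.
Zolotarev: (75|271) = -1, matching the cycle-count sign.

-1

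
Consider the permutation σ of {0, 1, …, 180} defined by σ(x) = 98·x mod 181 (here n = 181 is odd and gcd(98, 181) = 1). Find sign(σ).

-1

Start at x=26: 26 → 14 → 105 → 154 → 69 → 65 → 35 → … (one orbit).
Cycle lengths of π_98 on ℤ/181ℤ: [180, 1]; 2 cycles in total.
181 − 2 = 179 transpositions; sign(π) = (−1)^179 = -1.
Via Zolotarev, sign(π_{98}) = (98|181) = -1.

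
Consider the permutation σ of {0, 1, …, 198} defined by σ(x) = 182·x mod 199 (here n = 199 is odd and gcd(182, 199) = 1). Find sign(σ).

Orbit of 1 under x↦182x: [1, 182, 90, 62, 140, 8, 63]… (length divides ord_199(182)).
The orbit structure of x ↦ 182x mod 199: 7 orbits of sizes [33, 33, 33, 33, 33, 33, 1].
With 7 cycles on 199 points, sign = (−1)^{199−7} = +1.

+1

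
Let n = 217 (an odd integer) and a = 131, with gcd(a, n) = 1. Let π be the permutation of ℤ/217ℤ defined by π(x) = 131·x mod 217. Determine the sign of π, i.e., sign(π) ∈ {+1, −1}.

-1

Start at x=188: 188 → 107 → 129 → 190 → 152 → 165 → 132 → … (one orbit).
π_131 has 10 disjoint cycles with lengths [30, 30, 30, 30, 30, 30, 15, 15, 6, 1] on {0,…,216}.
10 cycles on 217: each ℓ→(−1)^(ℓ−1), product (−1)^207 = -1.
Zolotarev: (131|217) = -1, matching the cycle-count sign.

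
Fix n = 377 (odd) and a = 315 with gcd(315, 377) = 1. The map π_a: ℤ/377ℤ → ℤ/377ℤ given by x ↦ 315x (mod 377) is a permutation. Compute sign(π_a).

+1

Start at x=81: 81 → 256 → 339 → 94 → 204 → 170 → 16 → … (one orbit).
Decompose π into cycles: lengths [21, 21, 21, 21, 21, 21, 21, 21, 21, 21, 21, 21, 21, 21, 21, 21, 7, 7, 7, 7, 3, 3, 3, 3, 1] (25 cycles, including the fixed point 0).
377 − 25 = 352 transpositions; sign(π) = (−1)^352 = +1.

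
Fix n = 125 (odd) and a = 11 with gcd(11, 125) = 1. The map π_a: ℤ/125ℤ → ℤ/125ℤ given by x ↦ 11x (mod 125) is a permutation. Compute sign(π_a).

+1

Trace 56: π^k(56) = [56, 116, 26, 36, 21, 106, 41] for k=0..6.
The orbit structure of x ↦ 11x mod 125: 13 orbits of sizes [25, 25, 25, 25, 5, 5, 5, 5, 1, 1, 1, 1, 1].
sign(π) = (−1)^{n − #cycles} = (−1)^{125−13} = (−1)^112 = +1.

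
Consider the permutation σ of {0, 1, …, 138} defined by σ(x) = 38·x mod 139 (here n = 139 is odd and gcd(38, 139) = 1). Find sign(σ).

+1

Trace 129: π^k(129) = [129, 37, 16, 52, 30, 28, 91] for k=0..6.
Cycle lengths of π_38 on ℤ/139ℤ: [69, 69, 1]; 3 cycles in total.
With 3 cycles on 139 points, sign = (−1)^{139−3} = +1.
Zolotarev: (38|139) = +1, matching the cycle-count sign.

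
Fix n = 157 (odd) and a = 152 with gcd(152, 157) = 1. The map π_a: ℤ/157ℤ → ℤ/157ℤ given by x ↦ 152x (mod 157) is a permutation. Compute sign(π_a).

Orbit of 77 under x↦152x: [77, 86, 41, 109, 83, 56, 34]… (length divides ord_157(152)).
The orbit structure of x ↦ 152x mod 157: 2 orbits of sizes [156, 1].
n − c = 157 − 2 = 155; sign = (−1)^155 = -1.
Zolotarev: (152|157) = -1, matching the cycle-count sign.

-1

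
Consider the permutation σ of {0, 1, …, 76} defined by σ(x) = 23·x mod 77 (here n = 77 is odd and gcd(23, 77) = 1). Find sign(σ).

Trace 67: π^k(67) = [67, 1, 23] for k=0..2.
Decompose π into cycles: lengths [3, 3, 3, 3, 3, 3, 3, 3, 3, 3, 3, 3, 3, 3, 3, 3, 3, 3, 3, 3, 3, 3, 1, 1, 1, 1, 1, 1, 1, 1, 1, 1, 1] (33 cycles, including the fixed point 0).
Σ(ℓ_i−1) = 77−33 = 44; sign = (−1)^44 = +1.
Zolotarev: (23|77) = +1, matching the cycle-count sign.

+1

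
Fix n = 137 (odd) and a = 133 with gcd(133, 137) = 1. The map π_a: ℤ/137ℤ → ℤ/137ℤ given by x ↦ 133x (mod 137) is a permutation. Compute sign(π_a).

Orbit of 1 under x↦133x: [1, 133, 16, 73, 119, 72, 123]… (length divides ord_137(133)).
Decompose π into cycles: lengths [17, 17, 17, 17, 17, 17, 17, 17, 1] (9 cycles, including the fixed point 0).
Σ(ℓ_i−1) = 137−9 = 128; sign = (−1)^128 = +1.

+1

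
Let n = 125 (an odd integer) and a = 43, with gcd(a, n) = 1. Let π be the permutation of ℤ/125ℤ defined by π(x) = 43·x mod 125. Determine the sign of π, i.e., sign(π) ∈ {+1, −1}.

-1

Trace 74: π^k(74) = [74, 57, 76, 18, 24, 32, 1] for k=0..6.
12 cycles of lengths [20, 20, 20, 20, 20, 4, 4, 4, 4, 4, 4, 1].
Σ(ℓ_i−1) = 125−12 = 113; sign = (−1)^113 = -1.
Via Zolotarev, sign(π_{43}) = (43|125) = -1.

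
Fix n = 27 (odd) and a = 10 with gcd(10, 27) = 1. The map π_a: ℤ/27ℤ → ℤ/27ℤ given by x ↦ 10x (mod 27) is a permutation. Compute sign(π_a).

Trace 1: π^k(1) = [1, 10, 19] for k=0..2.
15 cycles of lengths [3, 3, 3, 3, 3, 3, 1, 1, 1, 1, 1, 1, 1, 1, 1].
15 cycles on 27: each ℓ→(−1)^(ℓ−1), product (−1)^12 = +1.

+1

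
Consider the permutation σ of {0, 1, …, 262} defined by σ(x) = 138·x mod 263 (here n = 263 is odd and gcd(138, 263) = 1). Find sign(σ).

+1

Orbit of 16 under x↦138x: [16, 104, 150, 186, 157, 100, 124]… (length divides ord_263(138)).
Cycle lengths of π_138 on ℤ/263ℤ: [131, 131, 1]; 3 cycles in total.
With 3 cycles on 263 points, sign = (−1)^{263−3} = +1.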